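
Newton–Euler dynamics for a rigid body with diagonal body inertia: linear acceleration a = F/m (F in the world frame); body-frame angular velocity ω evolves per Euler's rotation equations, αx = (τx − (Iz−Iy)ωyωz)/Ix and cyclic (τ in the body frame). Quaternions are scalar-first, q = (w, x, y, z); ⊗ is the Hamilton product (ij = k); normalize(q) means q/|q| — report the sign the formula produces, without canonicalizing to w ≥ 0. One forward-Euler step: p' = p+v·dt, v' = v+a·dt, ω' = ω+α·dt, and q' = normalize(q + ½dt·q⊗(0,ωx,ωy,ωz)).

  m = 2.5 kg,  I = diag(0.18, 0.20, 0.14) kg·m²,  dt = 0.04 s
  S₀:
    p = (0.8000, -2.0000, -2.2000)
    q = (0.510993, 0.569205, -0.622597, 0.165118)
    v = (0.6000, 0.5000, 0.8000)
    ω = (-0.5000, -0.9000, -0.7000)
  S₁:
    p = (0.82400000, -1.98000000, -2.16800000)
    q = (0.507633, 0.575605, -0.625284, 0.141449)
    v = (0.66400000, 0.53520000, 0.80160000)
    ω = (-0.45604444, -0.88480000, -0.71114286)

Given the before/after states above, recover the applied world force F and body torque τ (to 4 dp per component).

F = (4.0000, 2.2000, 0.1000)
τ = (0.1600, 0.0900, -0.0300)

v₁ − v₀ = (0.06400000, 0.03520000, 0.00160000)
applied force F = (4.0000, 2.2000, 0.1000)
rate change Δω = (0.04395556, 0.01520000, -0.01114286)
τ = I·(Δω/dt) + ω₀×(Iω₀) = (0.1600, 0.0900, -0.0300)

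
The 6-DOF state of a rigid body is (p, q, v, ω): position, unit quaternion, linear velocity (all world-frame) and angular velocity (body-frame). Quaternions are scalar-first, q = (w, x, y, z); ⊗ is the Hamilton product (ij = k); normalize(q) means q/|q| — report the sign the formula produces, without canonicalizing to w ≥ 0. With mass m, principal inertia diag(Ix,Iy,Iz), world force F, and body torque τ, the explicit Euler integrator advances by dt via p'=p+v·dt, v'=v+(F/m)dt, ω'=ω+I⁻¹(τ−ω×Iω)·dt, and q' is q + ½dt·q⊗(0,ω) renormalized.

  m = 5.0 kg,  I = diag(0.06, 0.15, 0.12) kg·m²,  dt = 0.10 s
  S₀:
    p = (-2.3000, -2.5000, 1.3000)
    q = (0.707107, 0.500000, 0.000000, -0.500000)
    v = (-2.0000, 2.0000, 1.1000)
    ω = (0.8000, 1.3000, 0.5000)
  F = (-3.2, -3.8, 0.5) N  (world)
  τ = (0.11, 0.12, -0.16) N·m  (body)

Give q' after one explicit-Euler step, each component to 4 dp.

q' = (0.6974, 0.5590, 0.0134, -0.4484)

Hamilton product q⊗(0,ω) = (-0.1500000, 1.2156856, 0.2692391, 1.0035535)
q + ½dt·q⊗(0,ω), renormalized = (0.6974, 0.5590, 0.0134, -0.4484)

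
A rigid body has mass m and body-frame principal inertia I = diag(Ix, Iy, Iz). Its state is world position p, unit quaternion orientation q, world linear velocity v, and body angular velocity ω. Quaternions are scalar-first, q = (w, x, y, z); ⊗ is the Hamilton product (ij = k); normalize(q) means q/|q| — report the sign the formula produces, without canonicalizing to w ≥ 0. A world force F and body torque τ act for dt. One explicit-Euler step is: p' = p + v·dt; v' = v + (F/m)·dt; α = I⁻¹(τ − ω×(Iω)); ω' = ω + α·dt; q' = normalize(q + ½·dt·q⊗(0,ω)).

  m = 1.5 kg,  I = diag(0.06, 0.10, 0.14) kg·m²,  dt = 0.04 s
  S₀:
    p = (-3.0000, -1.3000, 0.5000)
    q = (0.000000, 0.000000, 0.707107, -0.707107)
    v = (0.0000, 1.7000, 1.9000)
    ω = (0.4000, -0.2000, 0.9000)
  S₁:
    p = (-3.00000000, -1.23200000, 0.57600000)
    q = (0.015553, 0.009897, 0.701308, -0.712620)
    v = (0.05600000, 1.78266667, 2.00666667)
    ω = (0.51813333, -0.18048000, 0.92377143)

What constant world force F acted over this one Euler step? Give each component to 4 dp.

F = (2.1000, 3.1000, 4.0000)

Δv = v₁−v₀ = (0.05600000, 0.08266667, 0.10666667)
applied force F = (2.1000, 3.1000, 4.0000)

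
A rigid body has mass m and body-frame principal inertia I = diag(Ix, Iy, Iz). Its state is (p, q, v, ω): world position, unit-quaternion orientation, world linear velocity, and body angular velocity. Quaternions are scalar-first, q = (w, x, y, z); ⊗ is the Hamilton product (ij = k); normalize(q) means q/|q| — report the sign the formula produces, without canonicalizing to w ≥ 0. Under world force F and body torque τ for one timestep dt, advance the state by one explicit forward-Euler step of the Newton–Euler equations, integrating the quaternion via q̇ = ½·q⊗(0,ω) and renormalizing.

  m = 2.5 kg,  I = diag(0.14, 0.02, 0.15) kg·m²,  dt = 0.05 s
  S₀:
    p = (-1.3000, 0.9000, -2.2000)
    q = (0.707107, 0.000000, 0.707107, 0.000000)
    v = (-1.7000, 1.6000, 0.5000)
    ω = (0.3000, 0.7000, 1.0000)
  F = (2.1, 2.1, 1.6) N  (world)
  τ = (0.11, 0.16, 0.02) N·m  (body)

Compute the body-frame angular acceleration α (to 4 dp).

precession coupling ω×(Iω) = (0.0910, -0.0030, -0.0252)
α = I⁻¹(τ − ω×Iω) = (0.1357, 8.1500, 0.3013)

α = (0.1357, 8.1500, 0.3013)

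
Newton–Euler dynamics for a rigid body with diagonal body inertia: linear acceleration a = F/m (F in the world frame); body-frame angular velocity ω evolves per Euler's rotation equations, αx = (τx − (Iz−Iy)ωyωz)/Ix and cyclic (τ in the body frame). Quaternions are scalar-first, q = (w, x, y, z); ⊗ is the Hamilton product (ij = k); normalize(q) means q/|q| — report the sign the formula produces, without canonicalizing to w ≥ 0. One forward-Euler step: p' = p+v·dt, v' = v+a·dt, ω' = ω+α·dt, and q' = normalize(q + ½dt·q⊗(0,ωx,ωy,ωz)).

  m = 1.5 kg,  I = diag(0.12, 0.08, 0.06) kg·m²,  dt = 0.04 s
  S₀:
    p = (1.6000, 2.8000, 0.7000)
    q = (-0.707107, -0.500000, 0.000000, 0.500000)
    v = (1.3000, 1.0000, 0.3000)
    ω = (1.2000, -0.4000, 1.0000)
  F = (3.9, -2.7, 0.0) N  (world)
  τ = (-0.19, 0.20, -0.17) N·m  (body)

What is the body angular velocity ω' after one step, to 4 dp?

ω' = (1.1340, -0.3360, 0.8739)

gyro term ω×Iω = (0.0080, 0.0720, 0.0192)
α = I⁻¹(τ − ω×Iω) = (-1.6500, 1.6000, -3.1533)
ω + α·dt = (1.1340, -0.3360, 0.8739)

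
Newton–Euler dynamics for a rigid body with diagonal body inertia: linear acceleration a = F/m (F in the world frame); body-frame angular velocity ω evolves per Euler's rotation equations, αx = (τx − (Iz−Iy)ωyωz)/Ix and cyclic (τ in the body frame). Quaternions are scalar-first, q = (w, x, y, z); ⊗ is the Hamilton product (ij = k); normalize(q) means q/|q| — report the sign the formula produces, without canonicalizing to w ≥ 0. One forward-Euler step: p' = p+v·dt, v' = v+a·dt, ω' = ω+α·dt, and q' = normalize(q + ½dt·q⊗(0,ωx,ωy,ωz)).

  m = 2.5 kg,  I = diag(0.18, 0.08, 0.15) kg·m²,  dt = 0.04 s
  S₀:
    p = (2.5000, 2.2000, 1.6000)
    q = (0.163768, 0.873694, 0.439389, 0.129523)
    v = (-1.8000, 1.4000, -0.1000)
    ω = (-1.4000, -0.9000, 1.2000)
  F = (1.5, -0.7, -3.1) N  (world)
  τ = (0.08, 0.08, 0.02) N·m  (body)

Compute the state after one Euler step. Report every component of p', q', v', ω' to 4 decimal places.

precession coupling ω×(Iω) = (-0.0756, -0.0504, -0.1260)
(τ − ω×Iω)/I = (0.8644, 1.6300, 0.9733)
ω + α·dt = (-1.3654, -0.8348, 1.2389)
q⊗(0,ω) = (1.4631941, 0.4145623, -1.3771562, 0.0253416)
updated quaternion q' = (0.1929, 0.8812, 0.4115, 0.1299)
linear accel F/m = (0.6000, -0.2800, -1.2400)
p + v·dt = (2.4280, 2.2560, 1.5960)
v + (F/m)dt = (-1.7760, 1.3888, -0.1496)

p' = (2.4280, 2.2560, 1.5960)
q' = (0.1929, 0.8812, 0.4115, 0.1299)
v' = (-1.7760, 1.3888, -0.1496)
ω' = (-1.3654, -0.8348, 1.2389)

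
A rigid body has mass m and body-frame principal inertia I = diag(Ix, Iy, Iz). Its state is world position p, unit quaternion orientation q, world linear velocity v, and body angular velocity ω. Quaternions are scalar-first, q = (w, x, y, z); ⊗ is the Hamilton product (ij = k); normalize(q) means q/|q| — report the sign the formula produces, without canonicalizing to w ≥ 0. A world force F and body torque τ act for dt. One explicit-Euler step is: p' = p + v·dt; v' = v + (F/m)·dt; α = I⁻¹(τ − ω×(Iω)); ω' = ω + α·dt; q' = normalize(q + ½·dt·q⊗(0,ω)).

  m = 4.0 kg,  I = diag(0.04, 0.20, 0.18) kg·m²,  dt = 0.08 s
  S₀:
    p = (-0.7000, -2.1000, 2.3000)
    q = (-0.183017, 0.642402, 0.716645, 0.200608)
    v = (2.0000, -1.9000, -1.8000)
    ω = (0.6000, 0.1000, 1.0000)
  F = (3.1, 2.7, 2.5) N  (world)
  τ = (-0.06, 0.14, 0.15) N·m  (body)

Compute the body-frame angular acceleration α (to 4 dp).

gyro term ω×Iω = (-0.0020, -0.0840, 0.0096)
(τ − ω×Iω)/I = (-1.4500, 1.1200, 0.7800)

α = (-1.4500, 1.1200, 0.7800)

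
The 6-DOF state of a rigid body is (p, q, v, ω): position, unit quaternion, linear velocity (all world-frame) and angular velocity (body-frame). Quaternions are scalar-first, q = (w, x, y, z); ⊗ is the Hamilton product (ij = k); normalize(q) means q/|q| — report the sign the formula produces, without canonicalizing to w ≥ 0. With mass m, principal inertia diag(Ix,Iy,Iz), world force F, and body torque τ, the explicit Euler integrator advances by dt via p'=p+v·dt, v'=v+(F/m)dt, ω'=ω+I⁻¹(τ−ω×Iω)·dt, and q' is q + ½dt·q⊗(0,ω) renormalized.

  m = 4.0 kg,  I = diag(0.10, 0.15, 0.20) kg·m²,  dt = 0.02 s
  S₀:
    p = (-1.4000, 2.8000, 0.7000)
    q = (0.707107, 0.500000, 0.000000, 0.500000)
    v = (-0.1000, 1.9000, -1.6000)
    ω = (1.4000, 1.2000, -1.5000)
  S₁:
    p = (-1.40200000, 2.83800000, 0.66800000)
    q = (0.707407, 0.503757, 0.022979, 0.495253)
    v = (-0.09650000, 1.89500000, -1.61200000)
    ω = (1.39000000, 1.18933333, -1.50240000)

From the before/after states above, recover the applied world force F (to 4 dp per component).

velocity change Δv = (0.00350000, -0.00500000, -0.01200000)
F = m·Δv/dt = (0.7000, -1.0000, -2.4000)

F = (0.7000, -1.0000, -2.4000)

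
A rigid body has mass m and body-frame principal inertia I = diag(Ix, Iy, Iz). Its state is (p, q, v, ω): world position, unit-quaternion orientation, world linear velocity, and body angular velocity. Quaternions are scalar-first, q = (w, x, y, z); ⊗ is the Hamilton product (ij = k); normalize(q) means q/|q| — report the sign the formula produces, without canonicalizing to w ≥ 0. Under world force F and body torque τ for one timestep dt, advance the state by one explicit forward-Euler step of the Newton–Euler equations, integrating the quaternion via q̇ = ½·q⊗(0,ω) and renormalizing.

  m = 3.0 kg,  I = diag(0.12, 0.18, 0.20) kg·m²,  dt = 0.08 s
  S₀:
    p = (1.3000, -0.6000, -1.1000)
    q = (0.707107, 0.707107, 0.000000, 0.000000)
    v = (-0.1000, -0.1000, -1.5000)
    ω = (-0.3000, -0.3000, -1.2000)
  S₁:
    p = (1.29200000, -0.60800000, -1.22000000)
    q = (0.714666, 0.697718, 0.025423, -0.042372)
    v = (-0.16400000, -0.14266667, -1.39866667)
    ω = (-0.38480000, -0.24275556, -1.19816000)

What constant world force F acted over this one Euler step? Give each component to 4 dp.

F = (-2.4000, -1.6000, 3.8000)

Δv = v₁−v₀ = (-0.06400000, -0.04266667, 0.10133333)
m·(v₁−v₀)/dt = (-2.4000, -1.6000, 3.8000)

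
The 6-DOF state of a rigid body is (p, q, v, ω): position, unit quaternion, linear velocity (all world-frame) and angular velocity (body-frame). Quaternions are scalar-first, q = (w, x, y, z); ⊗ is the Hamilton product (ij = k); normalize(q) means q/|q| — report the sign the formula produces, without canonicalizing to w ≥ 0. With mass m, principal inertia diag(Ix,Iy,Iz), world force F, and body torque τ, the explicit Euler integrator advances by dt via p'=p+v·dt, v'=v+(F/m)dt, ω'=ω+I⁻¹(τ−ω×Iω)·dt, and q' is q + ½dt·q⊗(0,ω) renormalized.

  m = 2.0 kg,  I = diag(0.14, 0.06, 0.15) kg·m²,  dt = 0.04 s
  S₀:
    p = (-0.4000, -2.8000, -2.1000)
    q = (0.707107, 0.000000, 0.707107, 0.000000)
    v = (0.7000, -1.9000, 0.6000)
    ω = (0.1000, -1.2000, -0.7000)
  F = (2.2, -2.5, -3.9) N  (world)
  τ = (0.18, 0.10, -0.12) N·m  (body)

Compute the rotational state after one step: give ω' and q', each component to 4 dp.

ω' = (0.1298, -1.1338, -0.7346)
q' = (0.7238, -0.0085, 0.6899, -0.0113)

ω×(Iω) gyroscopic = (0.0756, 0.0007, 0.0096)
α = I⁻¹(τ − ω×Iω) = (0.7457, 1.6550, -0.8640)
new body rate ω' = (0.1298, -1.1338, -0.7346)
q⊗(0,ω) = (0.8485284, -0.4242642, -0.8485284, -0.5656856)
q' = normalize(q + ½dt·q⊗(0,ω)) = (0.7238, -0.0085, 0.6899, -0.0113)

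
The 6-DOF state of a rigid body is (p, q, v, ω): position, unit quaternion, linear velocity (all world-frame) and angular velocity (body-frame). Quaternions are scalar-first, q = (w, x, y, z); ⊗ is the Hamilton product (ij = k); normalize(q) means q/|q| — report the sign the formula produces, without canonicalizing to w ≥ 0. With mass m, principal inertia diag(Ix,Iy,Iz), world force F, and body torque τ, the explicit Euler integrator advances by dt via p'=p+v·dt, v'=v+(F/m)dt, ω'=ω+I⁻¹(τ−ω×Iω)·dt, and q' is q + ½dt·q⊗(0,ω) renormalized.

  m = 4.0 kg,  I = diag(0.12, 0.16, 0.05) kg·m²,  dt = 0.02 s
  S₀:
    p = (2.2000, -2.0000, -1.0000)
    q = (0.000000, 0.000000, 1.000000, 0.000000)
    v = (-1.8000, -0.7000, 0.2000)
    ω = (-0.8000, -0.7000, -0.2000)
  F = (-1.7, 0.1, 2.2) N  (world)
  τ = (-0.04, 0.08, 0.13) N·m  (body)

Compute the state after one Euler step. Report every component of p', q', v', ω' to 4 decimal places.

new position p' = (2.1640, -2.0140, -0.9960)
v' = v + a·dt = (-1.8085, -0.6995, 0.2110)
α = I⁻¹(τ − ω×Iω) = (-0.2050, 0.4300, 2.1520)
ω' = ω + α·dt = (-0.8041, -0.6914, -0.1570)
q⊗(0,ω) = (0.7000000, -0.2000000, 0.0000000, 0.8000000)
q + ½dt·q⊗(0,ω), renormalized = (0.0070, -0.0020, 0.9999, 0.0080)

p' = (2.1640, -2.0140, -0.9960)
q' = (0.0070, -0.0020, 0.9999, 0.0080)
v' = (-1.8085, -0.6995, 0.2110)
ω' = (-0.8041, -0.6914, -0.1570)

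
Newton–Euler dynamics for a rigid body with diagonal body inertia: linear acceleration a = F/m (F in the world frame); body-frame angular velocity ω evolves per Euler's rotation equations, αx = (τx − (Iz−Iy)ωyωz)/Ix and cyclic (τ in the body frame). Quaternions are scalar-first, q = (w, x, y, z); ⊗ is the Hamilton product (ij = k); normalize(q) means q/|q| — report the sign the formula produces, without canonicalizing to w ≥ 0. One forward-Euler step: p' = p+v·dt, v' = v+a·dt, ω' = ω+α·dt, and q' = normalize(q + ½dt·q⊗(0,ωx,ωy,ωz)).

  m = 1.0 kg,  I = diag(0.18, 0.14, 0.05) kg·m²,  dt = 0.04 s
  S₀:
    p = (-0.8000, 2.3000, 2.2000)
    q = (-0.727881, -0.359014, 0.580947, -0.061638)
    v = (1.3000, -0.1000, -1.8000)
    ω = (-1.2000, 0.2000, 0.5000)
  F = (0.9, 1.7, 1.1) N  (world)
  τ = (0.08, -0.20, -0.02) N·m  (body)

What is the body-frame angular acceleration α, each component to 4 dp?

α = (0.4944, -0.8714, -0.5920)

ω×(Iω) gyroscopic = (-0.0090, -0.0780, 0.0096)
(τ − ω×Iω)/I = (0.4944, -0.8714, -0.5920)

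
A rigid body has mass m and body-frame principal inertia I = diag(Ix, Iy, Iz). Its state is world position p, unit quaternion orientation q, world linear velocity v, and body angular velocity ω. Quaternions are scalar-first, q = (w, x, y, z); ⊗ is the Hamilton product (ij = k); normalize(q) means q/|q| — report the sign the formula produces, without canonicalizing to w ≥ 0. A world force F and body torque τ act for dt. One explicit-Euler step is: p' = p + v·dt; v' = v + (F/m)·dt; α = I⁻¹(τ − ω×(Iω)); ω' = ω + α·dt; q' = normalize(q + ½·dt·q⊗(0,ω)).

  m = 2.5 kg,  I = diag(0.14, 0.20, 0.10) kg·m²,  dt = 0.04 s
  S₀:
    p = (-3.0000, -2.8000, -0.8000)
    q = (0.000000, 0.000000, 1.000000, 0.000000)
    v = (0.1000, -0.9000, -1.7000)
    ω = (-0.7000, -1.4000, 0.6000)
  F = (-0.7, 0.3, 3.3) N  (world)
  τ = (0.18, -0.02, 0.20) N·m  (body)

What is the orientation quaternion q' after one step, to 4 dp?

q' = (0.0280, 0.0120, 0.9994, 0.0140)

q⊗(0,ω) = (1.4000000, 0.6000000, 0.0000000, 0.7000000)
updated quaternion q' = (0.0280, 0.0120, 0.9994, 0.0140)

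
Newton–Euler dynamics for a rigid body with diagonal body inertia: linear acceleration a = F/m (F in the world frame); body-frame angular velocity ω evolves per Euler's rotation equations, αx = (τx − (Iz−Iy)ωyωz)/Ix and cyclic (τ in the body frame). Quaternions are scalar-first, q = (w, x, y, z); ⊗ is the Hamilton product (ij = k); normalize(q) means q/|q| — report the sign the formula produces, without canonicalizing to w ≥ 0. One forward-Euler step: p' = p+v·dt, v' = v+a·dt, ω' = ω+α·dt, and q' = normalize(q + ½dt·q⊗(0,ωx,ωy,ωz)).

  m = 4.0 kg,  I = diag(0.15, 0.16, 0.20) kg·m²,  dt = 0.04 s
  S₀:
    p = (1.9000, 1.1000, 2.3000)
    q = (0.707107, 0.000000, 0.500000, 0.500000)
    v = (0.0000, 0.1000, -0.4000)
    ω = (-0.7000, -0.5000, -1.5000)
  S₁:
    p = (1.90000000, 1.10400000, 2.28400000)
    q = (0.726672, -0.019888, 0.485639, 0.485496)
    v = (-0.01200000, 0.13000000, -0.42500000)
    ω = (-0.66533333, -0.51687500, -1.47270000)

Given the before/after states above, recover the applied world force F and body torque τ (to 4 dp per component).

F = (-1.2000, 3.0000, -2.5000)
τ = (0.1600, -0.1200, 0.1400)

velocity change Δv = (-0.01200000, 0.03000000, -0.02500000)
applied force F = (-1.2000, 3.0000, -2.5000)
rate change Δω = (0.03466667, -0.01687500, 0.02730000)
applied torque τ = (0.1600, -0.1200, 0.1400)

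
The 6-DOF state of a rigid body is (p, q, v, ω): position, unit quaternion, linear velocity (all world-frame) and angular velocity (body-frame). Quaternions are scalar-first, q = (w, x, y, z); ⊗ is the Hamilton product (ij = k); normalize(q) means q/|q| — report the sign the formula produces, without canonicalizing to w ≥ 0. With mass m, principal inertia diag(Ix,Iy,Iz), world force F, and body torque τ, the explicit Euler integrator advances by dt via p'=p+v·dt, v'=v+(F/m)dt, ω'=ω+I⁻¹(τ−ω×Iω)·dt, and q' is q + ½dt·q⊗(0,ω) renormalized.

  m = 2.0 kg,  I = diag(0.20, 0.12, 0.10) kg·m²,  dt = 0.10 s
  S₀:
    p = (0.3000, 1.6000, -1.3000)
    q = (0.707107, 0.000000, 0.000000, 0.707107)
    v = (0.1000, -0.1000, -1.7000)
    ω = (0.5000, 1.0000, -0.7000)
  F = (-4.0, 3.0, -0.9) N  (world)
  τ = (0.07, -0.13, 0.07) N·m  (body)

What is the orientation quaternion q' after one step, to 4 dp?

q⊗(0,ω) = (0.4949749, -0.3535535, 1.0606605, -0.4949749)
q + ½dt·q⊗(0,ω), renormalized = (0.7303, -0.0176, 0.0529, 0.6809)

q' = (0.7303, -0.0176, 0.0529, 0.6809)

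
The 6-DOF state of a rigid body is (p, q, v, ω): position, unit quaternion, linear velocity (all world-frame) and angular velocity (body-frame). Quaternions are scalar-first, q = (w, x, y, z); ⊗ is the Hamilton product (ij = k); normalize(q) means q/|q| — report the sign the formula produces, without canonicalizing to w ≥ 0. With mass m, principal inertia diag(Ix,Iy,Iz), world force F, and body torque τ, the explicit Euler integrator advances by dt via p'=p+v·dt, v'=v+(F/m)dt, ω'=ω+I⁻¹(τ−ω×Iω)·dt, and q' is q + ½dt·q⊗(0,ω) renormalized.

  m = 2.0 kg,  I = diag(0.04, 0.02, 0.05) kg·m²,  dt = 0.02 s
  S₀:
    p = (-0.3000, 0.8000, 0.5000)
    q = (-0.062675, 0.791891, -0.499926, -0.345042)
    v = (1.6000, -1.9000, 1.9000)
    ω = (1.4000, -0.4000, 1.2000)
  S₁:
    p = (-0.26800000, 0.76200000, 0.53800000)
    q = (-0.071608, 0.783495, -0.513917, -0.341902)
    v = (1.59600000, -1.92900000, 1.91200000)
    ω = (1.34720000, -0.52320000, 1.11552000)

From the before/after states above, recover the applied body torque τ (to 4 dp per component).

τ = (-0.1200, -0.1400, -0.2000)

rate change Δω = (-0.05280000, -0.12320000, -0.08448000)
gyro term ω₀×Iω₀ = (-0.0144, -0.0168, 0.0112)
I·α + gyro = (-0.1200, -0.1400, -0.2000)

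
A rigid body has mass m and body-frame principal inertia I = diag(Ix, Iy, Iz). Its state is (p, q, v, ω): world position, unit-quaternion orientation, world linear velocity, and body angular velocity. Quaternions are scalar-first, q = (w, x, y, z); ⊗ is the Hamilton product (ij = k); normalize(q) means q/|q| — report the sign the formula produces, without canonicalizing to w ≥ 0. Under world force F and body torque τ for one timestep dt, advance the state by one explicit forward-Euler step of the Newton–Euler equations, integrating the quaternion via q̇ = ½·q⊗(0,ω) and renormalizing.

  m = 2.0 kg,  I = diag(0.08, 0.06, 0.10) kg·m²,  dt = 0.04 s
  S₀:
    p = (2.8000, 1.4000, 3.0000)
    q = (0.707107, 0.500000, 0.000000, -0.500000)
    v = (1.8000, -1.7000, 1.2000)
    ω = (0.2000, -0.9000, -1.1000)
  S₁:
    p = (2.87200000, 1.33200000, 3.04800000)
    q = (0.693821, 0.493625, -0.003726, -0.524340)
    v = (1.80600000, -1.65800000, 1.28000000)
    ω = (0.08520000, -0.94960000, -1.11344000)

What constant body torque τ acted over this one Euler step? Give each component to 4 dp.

τ = (-0.1900, -0.0700, -0.0300)

ω₁ − ω₀ = (-0.11480000, -0.04960000, -0.01344000)
precession coupling = (0.0396, 0.0044, 0.0036)
applied torque τ = (-0.1900, -0.0700, -0.0300)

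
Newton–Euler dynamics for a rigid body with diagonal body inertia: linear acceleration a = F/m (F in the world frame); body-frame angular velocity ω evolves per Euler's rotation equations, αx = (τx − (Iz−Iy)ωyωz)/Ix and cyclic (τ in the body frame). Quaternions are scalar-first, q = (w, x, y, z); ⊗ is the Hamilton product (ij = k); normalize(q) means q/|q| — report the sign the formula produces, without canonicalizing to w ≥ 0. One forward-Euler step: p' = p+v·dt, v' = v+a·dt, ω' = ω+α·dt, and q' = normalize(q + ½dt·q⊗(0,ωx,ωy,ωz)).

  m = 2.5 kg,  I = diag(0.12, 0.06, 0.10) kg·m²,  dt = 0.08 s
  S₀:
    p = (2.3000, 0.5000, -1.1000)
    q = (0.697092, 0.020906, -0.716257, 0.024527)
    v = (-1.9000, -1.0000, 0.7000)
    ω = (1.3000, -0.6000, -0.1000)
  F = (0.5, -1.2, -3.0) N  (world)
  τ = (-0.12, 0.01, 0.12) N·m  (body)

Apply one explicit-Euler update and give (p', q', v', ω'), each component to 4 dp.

p' = (2.1480, 0.4200, -1.0440)
q' = (0.6778, 0.0605, -0.7304, 0.0584)
v' = (-1.8840, -1.0384, 0.6040)
ω' = (1.2184, -0.5832, -0.0414)

a = (0.2000, -0.4800, -1.2000)
p + v·dt = (2.1480, 0.4200, -1.0440)
new velocity v' = (-1.8840, -1.0384, 0.6040)
α = I⁻¹(τ − ω×Iω) = (-1.0200, 0.2100, 0.7320)
new body rate ω' = (1.2184, -0.5832, -0.0414)
2q̇ = q⊗(0,ω) = (-0.4544793, 0.9925615, -0.3842795, 0.8488813)
updated quaternion q' = (0.6778, 0.0605, -0.7304, 0.0584)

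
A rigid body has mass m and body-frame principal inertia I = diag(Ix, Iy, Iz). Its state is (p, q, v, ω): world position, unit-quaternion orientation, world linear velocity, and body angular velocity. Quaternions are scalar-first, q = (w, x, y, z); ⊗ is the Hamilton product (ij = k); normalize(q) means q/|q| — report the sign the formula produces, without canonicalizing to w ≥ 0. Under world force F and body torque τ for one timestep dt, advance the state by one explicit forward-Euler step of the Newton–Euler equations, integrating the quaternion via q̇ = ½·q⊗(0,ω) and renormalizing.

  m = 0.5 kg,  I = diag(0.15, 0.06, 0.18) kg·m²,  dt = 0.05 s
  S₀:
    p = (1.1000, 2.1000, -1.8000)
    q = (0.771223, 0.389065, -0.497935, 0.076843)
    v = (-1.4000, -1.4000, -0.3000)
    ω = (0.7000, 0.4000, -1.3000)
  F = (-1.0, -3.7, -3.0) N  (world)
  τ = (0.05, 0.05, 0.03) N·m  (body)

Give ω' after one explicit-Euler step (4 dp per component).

ω' = (0.7375, 0.4189, -1.2847)

α = I⁻¹(τ − ω×Iω) = (0.7493, 0.3783, 0.3067)
new body rate ω' = (0.7375, 0.4189, -1.2847)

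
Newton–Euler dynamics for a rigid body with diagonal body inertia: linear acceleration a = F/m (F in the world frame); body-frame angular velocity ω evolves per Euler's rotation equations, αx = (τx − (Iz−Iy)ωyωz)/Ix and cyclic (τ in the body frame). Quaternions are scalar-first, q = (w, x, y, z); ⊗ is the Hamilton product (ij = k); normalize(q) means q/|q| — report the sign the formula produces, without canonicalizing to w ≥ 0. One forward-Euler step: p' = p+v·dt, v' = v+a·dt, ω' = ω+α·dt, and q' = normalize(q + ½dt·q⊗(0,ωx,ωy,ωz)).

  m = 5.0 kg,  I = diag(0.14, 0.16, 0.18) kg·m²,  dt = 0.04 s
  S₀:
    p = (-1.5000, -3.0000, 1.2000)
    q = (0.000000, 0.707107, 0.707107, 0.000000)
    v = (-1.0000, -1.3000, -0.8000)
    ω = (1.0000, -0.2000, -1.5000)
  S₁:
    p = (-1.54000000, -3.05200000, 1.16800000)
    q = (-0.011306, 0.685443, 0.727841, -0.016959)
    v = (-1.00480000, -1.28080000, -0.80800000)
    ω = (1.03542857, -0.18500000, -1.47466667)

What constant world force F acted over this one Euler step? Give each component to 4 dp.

velocity change Δv = (-0.00480000, 0.01920000, -0.00800000)
applied force F = (-0.6000, 2.4000, -1.0000)

F = (-0.6000, 2.4000, -1.0000)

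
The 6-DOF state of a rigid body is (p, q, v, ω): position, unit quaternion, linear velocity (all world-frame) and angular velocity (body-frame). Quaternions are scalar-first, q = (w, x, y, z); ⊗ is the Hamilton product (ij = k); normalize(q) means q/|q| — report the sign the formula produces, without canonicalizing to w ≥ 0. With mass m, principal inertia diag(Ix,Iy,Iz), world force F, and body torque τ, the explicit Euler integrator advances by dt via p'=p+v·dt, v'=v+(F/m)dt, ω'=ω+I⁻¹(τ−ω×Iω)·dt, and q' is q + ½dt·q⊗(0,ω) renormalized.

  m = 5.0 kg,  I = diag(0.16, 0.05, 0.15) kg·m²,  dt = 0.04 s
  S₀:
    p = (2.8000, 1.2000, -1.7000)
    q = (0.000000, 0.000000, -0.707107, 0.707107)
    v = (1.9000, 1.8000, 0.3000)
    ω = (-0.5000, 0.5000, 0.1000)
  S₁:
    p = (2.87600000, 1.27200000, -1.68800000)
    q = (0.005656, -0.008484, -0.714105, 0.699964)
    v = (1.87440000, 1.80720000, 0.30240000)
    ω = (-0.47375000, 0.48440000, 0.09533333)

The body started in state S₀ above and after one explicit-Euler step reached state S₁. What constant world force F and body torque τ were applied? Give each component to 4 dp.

F = (-3.2000, 0.9000, 0.3000)
τ = (0.1100, -0.0200, 0.0100)

Δω = ω₁−ω₀ = (0.02625000, -0.01560000, -0.00466667)
ω₀×(Iω₀) = (0.0050, -0.0005, 0.0275)
τ = I·(Δω/dt) + ω₀×(Iω₀) = (0.1100, -0.0200, 0.0100)
Δv = v₁−v₀ = (-0.02560000, 0.00720000, 0.00240000)
F = m·Δv/dt = (-3.2000, 0.9000, 0.3000)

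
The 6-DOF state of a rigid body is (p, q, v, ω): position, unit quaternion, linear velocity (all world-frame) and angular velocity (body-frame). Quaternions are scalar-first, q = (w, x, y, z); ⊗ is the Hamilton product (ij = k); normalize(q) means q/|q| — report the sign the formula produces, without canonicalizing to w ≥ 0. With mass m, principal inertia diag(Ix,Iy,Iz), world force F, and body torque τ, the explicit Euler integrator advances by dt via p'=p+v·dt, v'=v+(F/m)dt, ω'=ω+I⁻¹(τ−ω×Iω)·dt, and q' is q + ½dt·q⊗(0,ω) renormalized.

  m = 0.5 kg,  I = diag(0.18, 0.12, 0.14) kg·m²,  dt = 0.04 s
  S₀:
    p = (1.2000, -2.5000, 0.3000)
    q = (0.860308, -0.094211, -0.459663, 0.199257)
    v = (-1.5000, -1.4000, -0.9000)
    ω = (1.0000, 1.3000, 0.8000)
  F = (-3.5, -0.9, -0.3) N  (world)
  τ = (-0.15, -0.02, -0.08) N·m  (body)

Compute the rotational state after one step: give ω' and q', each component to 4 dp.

ω' = (0.9620, 1.2827, 0.7994)
q' = (0.8704, -0.0895, -0.4315, 0.2196)

precession coupling ω×(Iω) = (0.0208, 0.0320, -0.0780)
α = I⁻¹(τ − ω×Iω) = (-0.9489, -0.4333, -0.0143)
new body rate ω' = (0.9620, 1.2827, 0.7994)
q⊗(0,ω) = (0.5323673, 0.2335435, 1.3930262, 1.0254351)
q + ½dt·q⊗(0,ω), renormalized = (0.8704, -0.0895, -0.4315, 0.2196)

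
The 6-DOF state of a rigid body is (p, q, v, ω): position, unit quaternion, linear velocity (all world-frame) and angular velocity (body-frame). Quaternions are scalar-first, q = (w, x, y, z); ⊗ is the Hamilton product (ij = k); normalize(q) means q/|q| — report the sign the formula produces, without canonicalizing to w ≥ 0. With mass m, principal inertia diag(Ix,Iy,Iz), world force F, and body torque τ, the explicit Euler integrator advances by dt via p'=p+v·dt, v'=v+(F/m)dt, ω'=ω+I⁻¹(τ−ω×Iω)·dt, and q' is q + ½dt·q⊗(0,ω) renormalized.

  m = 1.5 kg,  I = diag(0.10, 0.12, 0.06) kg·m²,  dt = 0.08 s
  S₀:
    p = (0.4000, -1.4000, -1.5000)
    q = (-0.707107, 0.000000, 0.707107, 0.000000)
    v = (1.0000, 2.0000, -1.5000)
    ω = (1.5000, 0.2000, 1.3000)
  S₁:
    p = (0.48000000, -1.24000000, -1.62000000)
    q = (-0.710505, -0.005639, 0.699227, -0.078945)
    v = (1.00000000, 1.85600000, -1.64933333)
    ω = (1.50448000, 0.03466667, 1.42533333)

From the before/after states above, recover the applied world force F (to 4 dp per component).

F = (0.0000, -2.7000, -2.8000)

velocity change Δv = (0.00000000, -0.14400000, -0.14933333)
F = m·Δv/dt = (0.0000, -2.7000, -2.8000)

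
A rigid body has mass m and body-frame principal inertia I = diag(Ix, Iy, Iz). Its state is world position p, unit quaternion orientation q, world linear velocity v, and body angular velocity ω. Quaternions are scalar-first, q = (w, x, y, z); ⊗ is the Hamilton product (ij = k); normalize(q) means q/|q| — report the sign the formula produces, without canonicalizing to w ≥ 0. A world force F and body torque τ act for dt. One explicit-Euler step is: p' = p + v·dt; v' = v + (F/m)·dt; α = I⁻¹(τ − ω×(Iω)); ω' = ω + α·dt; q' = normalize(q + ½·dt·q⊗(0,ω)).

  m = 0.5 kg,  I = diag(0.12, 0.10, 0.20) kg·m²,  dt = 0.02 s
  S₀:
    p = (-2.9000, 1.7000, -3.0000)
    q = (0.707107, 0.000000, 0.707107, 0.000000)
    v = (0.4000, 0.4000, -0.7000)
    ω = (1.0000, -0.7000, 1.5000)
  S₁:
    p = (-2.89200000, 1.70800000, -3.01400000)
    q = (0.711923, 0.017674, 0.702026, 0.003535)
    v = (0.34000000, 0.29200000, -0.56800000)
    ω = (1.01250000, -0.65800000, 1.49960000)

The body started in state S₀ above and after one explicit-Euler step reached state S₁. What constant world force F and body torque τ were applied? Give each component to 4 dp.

v₁ − v₀ = (-0.06000000, -0.10800000, 0.13200000)
F = m·Δv/dt = (-1.5000, -2.7000, 3.3000)
Δω = ω₁−ω₀ = (0.01250000, 0.04200000, -0.00040000)
gyro term ω₀×Iω₀ = (-0.1050, -0.1200, 0.0140)
I·α + gyro = (-0.0300, 0.0900, 0.0100)

F = (-1.5000, -2.7000, 3.3000)
τ = (-0.0300, 0.0900, 0.0100)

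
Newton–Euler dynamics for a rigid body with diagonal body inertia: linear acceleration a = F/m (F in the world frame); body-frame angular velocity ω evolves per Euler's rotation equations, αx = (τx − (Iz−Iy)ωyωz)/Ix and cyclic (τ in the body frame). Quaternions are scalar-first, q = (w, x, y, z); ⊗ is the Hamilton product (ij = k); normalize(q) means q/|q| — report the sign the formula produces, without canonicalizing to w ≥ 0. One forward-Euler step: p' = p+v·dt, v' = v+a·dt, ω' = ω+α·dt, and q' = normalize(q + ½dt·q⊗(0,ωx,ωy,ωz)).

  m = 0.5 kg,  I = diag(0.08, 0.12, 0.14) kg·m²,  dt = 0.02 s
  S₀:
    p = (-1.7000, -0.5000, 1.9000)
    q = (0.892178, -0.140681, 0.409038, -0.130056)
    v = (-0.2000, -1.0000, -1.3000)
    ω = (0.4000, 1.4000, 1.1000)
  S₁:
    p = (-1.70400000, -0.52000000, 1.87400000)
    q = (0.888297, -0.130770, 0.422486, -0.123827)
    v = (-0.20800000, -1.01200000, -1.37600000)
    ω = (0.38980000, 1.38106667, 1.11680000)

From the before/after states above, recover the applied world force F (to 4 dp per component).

Δv = v₁−v₀ = (-0.00800000, -0.01200000, -0.07600000)
m·(v₁−v₀)/dt = (-0.2000, -0.3000, -1.9000)

F = (-0.2000, -0.3000, -1.9000)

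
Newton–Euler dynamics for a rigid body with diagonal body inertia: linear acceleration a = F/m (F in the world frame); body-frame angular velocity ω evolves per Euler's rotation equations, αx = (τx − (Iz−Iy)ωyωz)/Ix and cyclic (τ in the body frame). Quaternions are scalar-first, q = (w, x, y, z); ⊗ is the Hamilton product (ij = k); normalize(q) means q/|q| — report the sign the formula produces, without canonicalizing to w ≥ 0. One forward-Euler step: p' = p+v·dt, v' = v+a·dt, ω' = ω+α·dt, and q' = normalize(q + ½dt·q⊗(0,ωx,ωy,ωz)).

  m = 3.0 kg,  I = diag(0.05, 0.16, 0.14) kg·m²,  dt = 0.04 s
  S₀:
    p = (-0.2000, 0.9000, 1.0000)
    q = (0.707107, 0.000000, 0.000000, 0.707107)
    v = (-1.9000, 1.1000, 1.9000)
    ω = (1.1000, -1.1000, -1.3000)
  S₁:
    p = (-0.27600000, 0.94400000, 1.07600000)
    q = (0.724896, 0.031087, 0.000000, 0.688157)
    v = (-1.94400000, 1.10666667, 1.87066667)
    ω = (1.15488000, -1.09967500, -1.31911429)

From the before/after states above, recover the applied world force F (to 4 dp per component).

F = (-3.3000, 0.5000, -2.2000)

v₁ − v₀ = (-0.04400000, 0.00666667, -0.02933333)
F = m·Δv/dt = (-3.3000, 0.5000, -2.2000)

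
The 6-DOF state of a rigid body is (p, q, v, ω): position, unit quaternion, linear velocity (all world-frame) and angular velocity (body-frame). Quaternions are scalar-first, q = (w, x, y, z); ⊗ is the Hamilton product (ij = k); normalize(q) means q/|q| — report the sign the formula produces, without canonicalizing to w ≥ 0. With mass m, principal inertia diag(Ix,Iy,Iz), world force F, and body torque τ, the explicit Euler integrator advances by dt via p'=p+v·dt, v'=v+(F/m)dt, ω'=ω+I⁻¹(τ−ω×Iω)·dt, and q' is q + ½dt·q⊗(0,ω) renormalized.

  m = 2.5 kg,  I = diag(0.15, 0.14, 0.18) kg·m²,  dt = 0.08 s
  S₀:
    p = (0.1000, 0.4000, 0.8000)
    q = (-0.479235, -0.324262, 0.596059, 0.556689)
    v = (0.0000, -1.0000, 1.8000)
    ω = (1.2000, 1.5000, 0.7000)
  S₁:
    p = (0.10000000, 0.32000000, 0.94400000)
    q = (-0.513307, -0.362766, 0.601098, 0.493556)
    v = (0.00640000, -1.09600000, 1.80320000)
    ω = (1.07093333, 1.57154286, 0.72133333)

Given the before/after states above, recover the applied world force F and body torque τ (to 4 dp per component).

F = (0.2000, -3.0000, 0.1000)
τ = (-0.2000, 0.1000, 0.0300)

Δv = v₁−v₀ = (0.00640000, -0.09600000, 0.00320000)
m·(v₁−v₀)/dt = (0.2000, -3.0000, 0.1000)
rate change Δω = (-0.12906667, 0.07154286, 0.02133333)
applied torque τ = (-0.2000, 0.1000, 0.0300)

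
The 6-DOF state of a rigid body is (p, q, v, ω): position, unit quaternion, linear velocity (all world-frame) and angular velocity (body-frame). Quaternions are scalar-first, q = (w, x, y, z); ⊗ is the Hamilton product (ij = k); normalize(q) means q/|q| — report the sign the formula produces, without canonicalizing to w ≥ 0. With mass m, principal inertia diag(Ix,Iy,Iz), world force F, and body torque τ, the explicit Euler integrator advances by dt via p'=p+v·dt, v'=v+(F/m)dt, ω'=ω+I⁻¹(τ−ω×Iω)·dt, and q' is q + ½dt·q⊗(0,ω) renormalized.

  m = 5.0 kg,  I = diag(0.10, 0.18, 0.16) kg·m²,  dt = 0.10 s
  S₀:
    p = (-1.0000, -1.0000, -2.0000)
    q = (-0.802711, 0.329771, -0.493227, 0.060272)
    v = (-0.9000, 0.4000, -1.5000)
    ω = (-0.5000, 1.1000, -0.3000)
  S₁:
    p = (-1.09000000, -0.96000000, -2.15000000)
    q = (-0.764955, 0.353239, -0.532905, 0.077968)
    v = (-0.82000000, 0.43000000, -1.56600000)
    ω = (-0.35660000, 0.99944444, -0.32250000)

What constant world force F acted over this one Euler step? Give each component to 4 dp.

v₁ − v₀ = (0.08000000, 0.03000000, -0.06600000)
F = m·Δv/dt = (4.0000, 1.5000, -3.3000)

F = (4.0000, 1.5000, -3.3000)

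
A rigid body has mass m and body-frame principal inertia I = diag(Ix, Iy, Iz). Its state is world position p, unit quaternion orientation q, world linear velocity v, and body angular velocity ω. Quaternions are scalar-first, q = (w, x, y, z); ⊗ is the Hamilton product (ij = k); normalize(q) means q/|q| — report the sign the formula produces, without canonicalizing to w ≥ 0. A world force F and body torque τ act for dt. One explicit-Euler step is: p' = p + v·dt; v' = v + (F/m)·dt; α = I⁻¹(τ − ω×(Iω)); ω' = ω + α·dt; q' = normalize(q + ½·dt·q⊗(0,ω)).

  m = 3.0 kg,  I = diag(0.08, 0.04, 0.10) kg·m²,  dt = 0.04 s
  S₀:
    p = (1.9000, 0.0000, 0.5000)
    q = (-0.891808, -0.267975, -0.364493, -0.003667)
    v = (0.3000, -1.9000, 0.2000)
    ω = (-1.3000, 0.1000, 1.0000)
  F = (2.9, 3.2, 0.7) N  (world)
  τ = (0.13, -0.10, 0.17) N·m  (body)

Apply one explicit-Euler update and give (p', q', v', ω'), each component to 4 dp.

p' = (1.9120, -0.0760, 0.5080)
q' = (-0.8975, -0.2519, -0.3606, -0.0315)
v' = (0.3387, -1.8573, 0.2093)
ω' = (-1.2380, -0.0260, 1.0659)

a = F/m = (0.9667, 1.0667, 0.2333)
p + v·dt = (1.9120, -0.0760, 0.5080)
v' = v + a·dt = (0.3387, -1.8573, 0.2093)
angular accel α = (1.5500, -3.1500, 1.6480)
ω + α·dt = (-1.2380, -0.0260, 1.0659)
2q̇ = q⊗(0,ω) = (-0.3082512, 0.7952241, 0.1835613, -1.3924464)
q' = normalize(q + ½dt·q⊗(0,ω)) = (-0.8975, -0.2519, -0.3606, -0.0315)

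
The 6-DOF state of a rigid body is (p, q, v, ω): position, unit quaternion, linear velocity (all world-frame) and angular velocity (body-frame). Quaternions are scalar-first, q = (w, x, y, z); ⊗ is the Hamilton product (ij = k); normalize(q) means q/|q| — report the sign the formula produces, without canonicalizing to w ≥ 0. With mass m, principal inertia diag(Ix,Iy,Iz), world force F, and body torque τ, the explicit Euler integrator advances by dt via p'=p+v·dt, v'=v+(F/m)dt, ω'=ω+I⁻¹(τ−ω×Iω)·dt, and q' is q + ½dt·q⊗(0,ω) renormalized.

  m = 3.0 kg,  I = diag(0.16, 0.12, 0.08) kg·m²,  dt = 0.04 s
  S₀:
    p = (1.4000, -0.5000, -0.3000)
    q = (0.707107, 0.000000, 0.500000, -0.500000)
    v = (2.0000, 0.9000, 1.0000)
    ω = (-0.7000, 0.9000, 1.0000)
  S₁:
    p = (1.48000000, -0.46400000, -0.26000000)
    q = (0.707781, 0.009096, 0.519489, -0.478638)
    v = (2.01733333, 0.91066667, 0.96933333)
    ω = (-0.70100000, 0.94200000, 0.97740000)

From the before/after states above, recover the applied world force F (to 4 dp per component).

v₁ − v₀ = (0.01733333, 0.01066667, -0.03066667)
applied force F = (1.3000, 0.8000, -2.3000)

F = (1.3000, 0.8000, -2.3000)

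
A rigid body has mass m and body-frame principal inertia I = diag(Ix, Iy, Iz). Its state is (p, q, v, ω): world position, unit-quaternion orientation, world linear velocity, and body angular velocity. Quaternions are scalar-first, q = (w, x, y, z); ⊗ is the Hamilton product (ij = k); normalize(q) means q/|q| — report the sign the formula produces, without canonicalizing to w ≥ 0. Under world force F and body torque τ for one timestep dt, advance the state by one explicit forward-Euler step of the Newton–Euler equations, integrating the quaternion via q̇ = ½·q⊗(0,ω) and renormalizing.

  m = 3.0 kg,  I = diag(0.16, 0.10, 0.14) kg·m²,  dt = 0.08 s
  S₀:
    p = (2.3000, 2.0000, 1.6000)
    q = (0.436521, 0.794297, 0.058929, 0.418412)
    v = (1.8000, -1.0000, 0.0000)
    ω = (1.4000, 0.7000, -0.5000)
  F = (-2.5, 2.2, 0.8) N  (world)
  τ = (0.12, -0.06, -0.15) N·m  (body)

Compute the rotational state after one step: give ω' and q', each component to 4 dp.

ω' = (1.4670, 0.6632, -0.5521)
q' = (0.3979, 0.8041, 0.1102, 0.4277)

angular accel α = (0.8375, -0.4600, -0.6514)
new body rate ω' = (1.4670, 0.6632, -0.5521)
2q̇ = q⊗(0,ω) = (-0.9440601, 0.2887765, 1.2884900, 0.2552468)
q + ½dt·q⊗(0,ω), renormalized = (0.3979, 0.8041, 0.1102, 0.4277)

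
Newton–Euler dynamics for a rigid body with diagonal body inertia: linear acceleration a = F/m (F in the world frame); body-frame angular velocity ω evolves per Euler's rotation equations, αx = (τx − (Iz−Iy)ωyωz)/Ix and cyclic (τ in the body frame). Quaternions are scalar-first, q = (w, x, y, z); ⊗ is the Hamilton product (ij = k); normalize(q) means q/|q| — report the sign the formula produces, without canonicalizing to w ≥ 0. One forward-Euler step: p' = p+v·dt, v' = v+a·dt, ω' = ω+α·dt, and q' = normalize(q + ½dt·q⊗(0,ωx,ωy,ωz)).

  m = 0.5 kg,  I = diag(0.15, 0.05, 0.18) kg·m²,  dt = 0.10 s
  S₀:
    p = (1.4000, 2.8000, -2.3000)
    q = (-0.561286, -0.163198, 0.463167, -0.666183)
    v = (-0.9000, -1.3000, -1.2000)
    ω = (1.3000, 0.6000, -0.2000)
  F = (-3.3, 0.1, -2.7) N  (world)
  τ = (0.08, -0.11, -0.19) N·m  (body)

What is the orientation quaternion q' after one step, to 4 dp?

q' = (-0.5697, -0.1838, 0.4004, -0.6938)

Hamilton product q⊗(0,ω) = (-0.1989794, -0.4225954, -1.2354491, -0.5877787)
updated quaternion q' = (-0.5697, -0.1838, 0.4004, -0.6938)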